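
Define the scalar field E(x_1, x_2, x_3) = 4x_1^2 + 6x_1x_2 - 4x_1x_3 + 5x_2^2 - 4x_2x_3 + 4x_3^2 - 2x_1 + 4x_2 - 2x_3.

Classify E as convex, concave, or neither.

E is quadratic, so its Hessian is the constant matrix H = [[8, 6, -4], [6, 10, -4], [-4, -4, 8]].
Leading principal minors: 8, 44, 256.
All positive ⇒ H ≻ 0 ⇒ convex.

convex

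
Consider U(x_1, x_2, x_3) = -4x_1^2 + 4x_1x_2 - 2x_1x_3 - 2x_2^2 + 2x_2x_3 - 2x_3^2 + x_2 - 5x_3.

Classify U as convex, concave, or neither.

concave

U is quadratic, so its Hessian is the constant matrix H = [[-8, 4, -2], [4, -4, 2], [-2, 2, -4]].
Leading principal minors: -8, 16, -48.
Signs alternate −, +, − ⇒ H ≺ 0 ⇒ concave.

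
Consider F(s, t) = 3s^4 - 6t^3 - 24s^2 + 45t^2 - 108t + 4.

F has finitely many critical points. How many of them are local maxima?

F separates as a function of s plus a function of t, so ∇F=0 decouples.
∂F/∂s = 12s(s - 2)(s + 2) = 0 at s ∈ {-2, 0, 2}; ∂F/∂t = -18(t - 3)(t - 2) = 0 at t ∈ {2, 3}.
The Hessian is diagonal: diag(F_ss, F_tt). Second derivatives: F_ss(-2)=96, F_ss(0)=-48, F_ss(2)=96; F_tt(2)=18, F_tt(3)=-18.
Local maxima occur where both diagonal entries negative: (0, 3). Count: 1.

1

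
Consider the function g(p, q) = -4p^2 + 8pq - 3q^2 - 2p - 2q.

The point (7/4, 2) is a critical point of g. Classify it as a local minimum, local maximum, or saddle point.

The Hessian of g is constant: H = [[-8, 8], [8, -6]].
det(H) = (-8)·(-6) − 8² = -16.
Since det(H) < 0, H is indefinite and the critical point is a saddle point.

saddle point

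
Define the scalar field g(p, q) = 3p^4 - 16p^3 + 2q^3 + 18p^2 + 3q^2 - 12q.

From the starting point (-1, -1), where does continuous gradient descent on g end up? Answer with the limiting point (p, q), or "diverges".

(0, 1)

g is separable, so gradient descent decouples: p follows -∂g/∂p, q follows -∂g/∂q.
∂g/∂p = 12p(p - 3)(p - 1); at p=-1 this is -96, so p increases.
∂g/∂q = 6(q - 1)(q + 2); at q=-1 this is -12, so q increases.
p converges to its nearest critical value 0 (a local min of the p-part); q converges to 1. The iterate converges to (0, 1).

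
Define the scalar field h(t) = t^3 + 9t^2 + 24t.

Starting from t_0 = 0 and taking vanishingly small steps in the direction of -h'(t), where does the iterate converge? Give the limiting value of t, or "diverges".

-2

h'(t) = 3(t + 2)(t + 4), so h'(0) = 24.
Gradient descent moves in the -h' direction, i.e. t is decreasing.
The nearest critical point in that direction is t = -2, where h'' = 6 > 0 (a local minimum). The iterate converges there.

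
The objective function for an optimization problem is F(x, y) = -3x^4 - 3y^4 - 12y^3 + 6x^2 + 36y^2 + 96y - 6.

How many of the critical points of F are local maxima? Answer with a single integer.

F separates as a function of x plus a function of y, so ∇F=0 decouples.
∂F/∂x = -12x(x - 1)(x + 1) = 0 at x ∈ {-1, 0, 1}; ∂F/∂y = -12(y - 2)(y + 1)(y + 4) = 0 at y ∈ {-4, -1, 2}.
The Hessian is diagonal: diag(F_xx, F_yy). Second derivatives: F_xx(-1)=-24, F_xx(0)=12, F_xx(1)=-24; F_yy(-4)=-216, F_yy(-1)=108, F_yy(2)=-216.
Local maxima occur where both diagonal entries negative: (-1, -4), (-1, 2), (1, -4), (1, 2). Count: 4.

4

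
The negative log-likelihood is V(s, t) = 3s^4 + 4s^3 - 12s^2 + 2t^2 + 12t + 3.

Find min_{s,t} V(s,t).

V(s,t) separates as P(s) + Q(t) + 3, so its minimum is min P + min Q + 3.
P'(s) = 12s(s - 1)(s + 2) vanishes at s ∈ {-2, 0, 1}; Q'(t) = 4(t + 3) vanishes at t ∈ {-3}.
Local minima of P (where P''>0): P(-2)=-32, P(1)=-5. Local minima of Q: Q(-3)=-18.
So the global minimum of V is P(-2) + Q(-3) + 3 = -32 − 18 + 3 = -47, attained at (-2, -3).

-47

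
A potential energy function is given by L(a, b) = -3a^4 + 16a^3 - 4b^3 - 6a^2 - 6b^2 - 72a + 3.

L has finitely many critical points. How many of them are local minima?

1

L separates as a function of a plus a function of b, so ∇L=0 decouples.
∂L/∂a = -12(a - 3)(a - 2)(a + 1) = 0 at a ∈ {-1, 2, 3}; ∂L/∂b = -12b(b + 1) = 0 at b ∈ {-1, 0}.
The Hessian is diagonal: diag(L_aa, L_bb). Second derivatives: L_aa(-1)=-144, L_aa(2)=36, L_aa(3)=-48; L_bb(-1)=12, L_bb(0)=-12.
Local minima occur where both diagonal entries positive: (2, -1). Count: 1.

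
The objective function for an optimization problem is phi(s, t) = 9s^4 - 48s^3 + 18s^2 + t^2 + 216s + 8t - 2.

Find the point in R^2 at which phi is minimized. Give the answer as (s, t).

phi(s,t) separates as P(s) + Q(t) − 2, so its minimum is min P + min Q − 2.
P'(s) = 36(s - 3)(s - 2)(s + 1) vanishes at s ∈ {-1, 2, 3}; Q'(t) = 2(t + 4) vanishes at t ∈ {-4}.
Local minima of P (where P''>0): P(-1)=-141, P(3)=243. Local minima of Q: Q(-4)=-16.
So the global minimum of phi is P(-1) + Q(-4) − 2 = -141 − 16 − 2 = -159, attained at (-1, -4).

(-1, -4)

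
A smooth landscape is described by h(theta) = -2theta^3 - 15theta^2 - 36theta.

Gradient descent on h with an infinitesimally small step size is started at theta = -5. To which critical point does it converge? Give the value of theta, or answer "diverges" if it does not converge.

h'(theta) = -6(theta + 2)(theta + 3), so h'(-5) = -36.
Gradient descent moves in the -h' direction, i.e. theta is increasing.
The nearest critical point in that direction is theta = -3, where h'' = 6 > 0 (a local minimum). The iterate converges there.

-3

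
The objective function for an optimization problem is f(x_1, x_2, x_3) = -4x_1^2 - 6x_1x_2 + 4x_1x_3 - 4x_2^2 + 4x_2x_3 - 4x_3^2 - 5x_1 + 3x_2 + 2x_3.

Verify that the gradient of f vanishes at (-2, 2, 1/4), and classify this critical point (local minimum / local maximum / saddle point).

local maximum

∇f = (-8x_1 - 6x_2 + 4x_3 - 5, -6x_1 - 8x_2 + 4x_3 + 3, 4x_1 + 4x_2 - 8x_3 + 2); substituting (-2, 2, 1/4) gives ∇f = (0, 0, 0), so (-2, 2, 1/4) is indeed a critical point.
The Hessian is constant: H = [[-8, -6, 4], [-6, -8, 4], [4, 4, -8]].
Leading principal minors: Δ₁ = -8, Δ₂ = 28, Δ₃ = -160.
The minors alternate sign starting negative (−, +, −), so H is negative definite: a local maximum.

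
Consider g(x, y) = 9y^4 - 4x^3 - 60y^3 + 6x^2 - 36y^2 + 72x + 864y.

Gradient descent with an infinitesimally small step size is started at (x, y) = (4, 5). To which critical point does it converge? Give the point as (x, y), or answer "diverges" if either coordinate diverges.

g is separable, so gradient descent decouples: x follows -∂g/∂x, y follows -∂g/∂y.
∂g/∂x = -12(x - 3)(x + 2); at x=4 this is -72, so x increases.
∂g/∂y = 36(y - 4)(y - 3)(y + 2); at y=5 this is 504, so y decreases.
The x-coordinate has no critical point in that direction and runs off to infinity.

diverges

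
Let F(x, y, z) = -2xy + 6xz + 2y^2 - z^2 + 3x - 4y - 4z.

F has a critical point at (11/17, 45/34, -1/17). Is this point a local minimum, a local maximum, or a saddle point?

The Hessian is constant: H = [[0, -2, 6], [-2, 4, 0], [6, 0, -2]].
Leading principal minors: Δ₁ = 0, Δ₂ = -4, Δ₃ = -136.
The minors fit neither the all-positive nor the alternating-sign pattern, so H is indefinite: a saddle point.

saddle point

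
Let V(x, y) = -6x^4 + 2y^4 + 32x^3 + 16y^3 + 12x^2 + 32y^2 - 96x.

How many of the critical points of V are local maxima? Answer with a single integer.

2

V separates as a function of x plus a function of y, so ∇V=0 decouples.
∂V/∂x = -24(x - 4)(x - 1)(x + 1) = 0 at x ∈ {-1, 1, 4}; ∂V/∂y = 8y(y + 2)(y + 4) = 0 at y ∈ {-4, -2, 0}.
The Hessian is diagonal: diag(V_xx, V_yy). Second derivatives: V_xx(-1)=-240, V_xx(1)=144, V_xx(4)=-360; V_yy(-4)=64, V_yy(-2)=-32, V_yy(0)=64.
Local maxima occur where both diagonal entries negative: (-1, -2), (4, -2). Count: 2.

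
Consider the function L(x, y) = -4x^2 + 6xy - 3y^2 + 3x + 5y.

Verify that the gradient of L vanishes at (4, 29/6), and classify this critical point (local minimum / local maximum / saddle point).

∇L = (-8x + 6y + 3, 6x - 6y + 5); substituting (4, 29/6) gives ∇L = (0, 0), so (4, 29/6) is indeed a critical point.
The Hessian of L is constant: H = [[-8, 6], [6, -6]].
det(H) = (-8)·(-6) − 6² = 12.
det(H) > 0 and tr(H) = -14 < 0, so H is negative definite and the point is a local maximum.

local maximum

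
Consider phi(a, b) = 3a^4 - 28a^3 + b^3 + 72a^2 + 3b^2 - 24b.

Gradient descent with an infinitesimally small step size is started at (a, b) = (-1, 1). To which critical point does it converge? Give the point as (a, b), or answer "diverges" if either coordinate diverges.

(0, 2)

phi is separable, so gradient descent decouples: a follows -∂phi/∂a, b follows -∂phi/∂b.
∂phi/∂a = 12a(a - 4)(a - 3); at a=-1 this is -240, so a increases.
∂phi/∂b = 3(b - 2)(b + 4); at b=1 this is -15, so b increases.
a converges to its nearest critical value 0 (a local min of the a-part); b converges to 2. The iterate converges to (0, 2).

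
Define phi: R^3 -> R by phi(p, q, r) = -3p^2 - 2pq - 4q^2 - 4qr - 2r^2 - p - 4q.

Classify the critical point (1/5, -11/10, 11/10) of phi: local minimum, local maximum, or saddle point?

The Hessian is constant: H = [[-6, -2, 0], [-2, -8, -4], [0, -4, -4]].
Leading principal minors: Δ₁ = -6, Δ₂ = 44, Δ₃ = -80.
The minors alternate sign starting negative (−, +, −), so H is negative definite: a local maximum.

local maximum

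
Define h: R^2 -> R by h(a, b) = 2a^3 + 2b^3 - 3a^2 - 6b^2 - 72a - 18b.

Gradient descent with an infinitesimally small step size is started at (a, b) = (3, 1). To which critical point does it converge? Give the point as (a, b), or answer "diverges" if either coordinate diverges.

h is separable, so gradient descent decouples: a follows -∂h/∂a, b follows -∂h/∂b.
∂h/∂a = 6(a - 4)(a + 3); at a=3 this is -36, so a increases.
∂h/∂b = 6(b - 3)(b + 1); at b=1 this is -24, so b increases.
a converges to its nearest critical value 4 (a local min of the a-part); b converges to 3. The iterate converges to (4, 3).

(4, 3)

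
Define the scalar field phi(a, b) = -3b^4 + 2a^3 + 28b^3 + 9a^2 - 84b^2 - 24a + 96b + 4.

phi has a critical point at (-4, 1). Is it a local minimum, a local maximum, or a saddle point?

local maximum

The mixed partial ∂²phi/∂a∂b is 0, so the Hessian at any point is diag(phi_aa, phi_bb) = diag(6(2a + 3), 12(-3b^2 + 14b - 14)).
At (-4, 1): H = diag(-30, -36).
Both eigenvalues are negative, so H is negative definite: a local maximum.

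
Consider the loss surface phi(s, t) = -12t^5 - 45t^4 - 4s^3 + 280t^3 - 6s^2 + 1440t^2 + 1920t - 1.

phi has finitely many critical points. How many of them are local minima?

phi separates as a function of s plus a function of t, so ∇phi=0 decouples.
∂phi/∂s = -12s(s + 1) = 0 at s ∈ {-1, 0}; ∂phi/∂t = -60(t - 4)(t + 1)(t + 2)(t + 4) = 0 at t ∈ {-4, -2, -1, 4}.
The Hessian is diagonal: diag(phi_ss, phi_tt). Second derivatives: phi_ss(-1)=12, phi_ss(0)=-12; phi_tt(-4)=2880, phi_tt(-2)=-720, phi_tt(-1)=900, phi_tt(4)=-14400.
Local minima occur where both diagonal entries positive: (-1, -4), (-1, -1). Count: 2.

2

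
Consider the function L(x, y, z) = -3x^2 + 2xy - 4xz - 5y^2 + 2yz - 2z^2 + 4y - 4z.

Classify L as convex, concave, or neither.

concave

L is quadratic, so its Hessian is the constant matrix H = [[-6, 2, -4], [2, -10, 2], [-4, 2, -4]].
Leading principal minors: -6, 56, -72.
Signs alternate −, +, − ⇒ H ≺ 0 ⇒ concave.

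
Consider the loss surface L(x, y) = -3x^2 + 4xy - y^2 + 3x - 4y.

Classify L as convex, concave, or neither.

L is quadratic, so its Hessian is the constant matrix H = [[-6, 4], [4, -2]].
det(H) = -4, tr(H) = -8.
det(H) < 0, so H is indefinite: neither convex nor concave.

neither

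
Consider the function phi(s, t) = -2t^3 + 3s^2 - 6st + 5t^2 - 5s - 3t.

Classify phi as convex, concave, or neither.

The term -2t^3 is cubic, so the Hessian is not constant.
∂²phi/∂t² = -12t + 10, which takes both signs as t varies (negative for sufficiently large t). A diagonal entry of the Hessian changing sign means the Hessian is neither positive- nor negative-semidefinite on all of R^2.

neither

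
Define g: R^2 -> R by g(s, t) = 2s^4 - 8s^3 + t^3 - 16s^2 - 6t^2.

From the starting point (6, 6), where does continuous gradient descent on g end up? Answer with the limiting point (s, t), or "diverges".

g is separable, so gradient descent decouples: s follows -∂g/∂s, t follows -∂g/∂t.
∂g/∂s = 8s(s - 4)(s + 1); at s=6 this is 672, so s decreases.
∂g/∂t = 3t(t - 4); at t=6 this is 36, so t decreases.
s converges to its nearest critical value 4 (a local min of the s-part); t converges to 4. The iterate converges to (4, 4).

(4, 4)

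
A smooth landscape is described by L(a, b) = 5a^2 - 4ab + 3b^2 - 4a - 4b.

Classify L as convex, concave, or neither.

convex

L is quadratic, so its Hessian is the constant matrix H = [[10, -4], [-4, 6]].
det(H) = 44, tr(H) = 16.
det(H) > 0 and tr(H) > 0, so H is positive definite everywhere: convex.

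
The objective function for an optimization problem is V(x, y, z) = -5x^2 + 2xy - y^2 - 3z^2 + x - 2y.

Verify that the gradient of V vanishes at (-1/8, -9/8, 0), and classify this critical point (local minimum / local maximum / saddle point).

local maximum

∇V = (-10x + 2y + 1, 2x - 2y - 2, -6z); substituting (-1/8, -9/8, 0) gives ∇V = (0, 0, 0), so (-1/8, -9/8, 0) is indeed a critical point.
The Hessian is constant: H = [[-10, 2, 0], [2, -2, 0], [0, 0, -6]].
Leading principal minors: Δ₁ = -10, Δ₂ = 16, Δ₃ = -96.
The minors alternate sign starting negative (−, +, −), so H is negative definite: a local maximum.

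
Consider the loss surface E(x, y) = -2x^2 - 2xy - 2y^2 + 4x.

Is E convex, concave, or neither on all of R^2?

concave

E is quadratic, so its Hessian is the constant matrix H = [[-4, -2], [-2, -4]].
det(H) = 12, tr(H) = -8.
det(H) > 0 and tr(H) < 0, so H is negative definite everywhere: concave.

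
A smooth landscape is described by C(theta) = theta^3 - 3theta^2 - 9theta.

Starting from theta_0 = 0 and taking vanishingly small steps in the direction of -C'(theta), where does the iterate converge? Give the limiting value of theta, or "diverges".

C'(theta) = 3(theta - 3)(theta + 1), so C'(0) = -9.
Gradient descent moves in the -C' direction, i.e. theta is increasing.
The nearest critical point in that direction is theta = 3, where C'' = 12 > 0 (a local minimum). The iterate converges there.

3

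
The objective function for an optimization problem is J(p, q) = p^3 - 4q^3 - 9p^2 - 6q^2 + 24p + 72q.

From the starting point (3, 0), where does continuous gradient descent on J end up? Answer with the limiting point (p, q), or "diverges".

J is separable, so gradient descent decouples: p follows -∂J/∂p, q follows -∂J/∂q.
∂J/∂p = 3(p - 4)(p - 2); at p=3 this is -3, so p increases.
∂J/∂q = -12(q - 2)(q + 3); at q=0 this is 72, so q decreases.
p converges to its nearest critical value 4 (a local min of the p-part); q converges to -3. The iterate converges to (4, -3).

(4, -3)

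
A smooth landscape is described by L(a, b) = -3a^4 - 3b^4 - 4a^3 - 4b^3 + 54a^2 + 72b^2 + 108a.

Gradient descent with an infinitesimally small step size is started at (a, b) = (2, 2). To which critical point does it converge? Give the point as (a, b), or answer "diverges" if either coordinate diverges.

(-1, 0)

L is separable, so gradient descent decouples: a follows -∂L/∂a, b follows -∂L/∂b.
∂L/∂a = -12(a - 3)(a + 1)(a + 3); at a=2 this is 180, so a decreases.
∂L/∂b = -12b(b - 3)(b + 4); at b=2 this is 144, so b decreases.
a converges to its nearest critical value -1 (a local min of the a-part); b converges to 0. The iterate converges to (-1, 0).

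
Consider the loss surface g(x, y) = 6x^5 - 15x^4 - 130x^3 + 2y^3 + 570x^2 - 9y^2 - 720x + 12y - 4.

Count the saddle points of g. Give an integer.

4

g separates as a function of x plus a function of y, so ∇g=0 decouples.
∂g/∂x = 30(x - 3)(x - 2)(x - 1)(x + 4) = 0 at x ∈ {-4, 1, 2, 3}; ∂g/∂y = 6(y - 2)(y - 1) = 0 at y ∈ {1, 2}.
The Hessian is diagonal: diag(g_xx, g_yy). Second derivatives: g_xx(-4)=-6300, g_xx(1)=300, g_xx(2)=-180, g_xx(3)=420; g_yy(1)=-6, g_yy(2)=6.
Saddle points occur where the two diagonal entries have opposite signs: (-4, 2), (1, 1), (2, 2), (3, 1). Count: 4.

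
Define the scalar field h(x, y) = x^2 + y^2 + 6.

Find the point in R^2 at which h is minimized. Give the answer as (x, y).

h(x,y) separates as P(x) + Q(y) + 6, so its minimum is min P + min Q + 6.
P'(x) = 2x vanishes at x ∈ {0}; Q'(y) = 2y vanishes at y ∈ {0}.
Local minima of P (where P''>0): P(0)=0. Local minima of Q: Q(0)=0.
So the global minimum of h is P(0) + Q(0) + 6 = 0 + 0 + 6 = 6, attained at (0, 0).

(0, 0)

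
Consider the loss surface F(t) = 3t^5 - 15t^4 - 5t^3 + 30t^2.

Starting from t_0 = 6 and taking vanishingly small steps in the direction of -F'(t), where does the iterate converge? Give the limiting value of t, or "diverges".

F'(t) = 15t(t - 4)(t - 1)(t + 1), so F'(6) = 6300.
Gradient descent moves in the -F' direction, i.e. t is decreasing.
The nearest critical point in that direction is t = 4, where F'' = 900 > 0 (a local minimum). The iterate converges there.

4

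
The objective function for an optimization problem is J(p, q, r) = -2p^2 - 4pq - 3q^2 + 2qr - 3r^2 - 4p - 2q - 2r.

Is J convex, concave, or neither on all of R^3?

J is quadratic, so its Hessian is the constant matrix H = [[-4, -4, 0], [-4, -6, 2], [0, 2, -6]].
Leading principal minors: -4, 8, -32.
Signs alternate −, +, − ⇒ H ≺ 0 ⇒ concave.

concave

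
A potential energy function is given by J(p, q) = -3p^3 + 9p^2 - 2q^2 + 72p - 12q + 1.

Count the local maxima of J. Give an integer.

J separates as a function of p plus a function of q, so ∇J=0 decouples.
∂J/∂p = -9(p - 4)(p + 2) = 0 at p ∈ {-2, 4}; ∂J/∂q = -4(q + 3) = 0 at q ∈ {-3}.
The Hessian is diagonal: diag(J_pp, J_qq). Second derivatives: J_pp(-2)=54, J_pp(4)=-54; J_qq(-3)=-4.
Local maxima occur where both diagonal entries negative: (4, -3). Count: 1.

1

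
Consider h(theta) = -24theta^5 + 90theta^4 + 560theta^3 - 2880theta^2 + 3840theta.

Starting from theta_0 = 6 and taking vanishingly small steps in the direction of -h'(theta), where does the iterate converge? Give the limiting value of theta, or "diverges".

h'(theta) = -120(theta - 4)(theta - 2)(theta - 1)(theta + 4), so h'(6) = -48000.
Gradient descent moves in the -h' direction, i.e. theta is increasing.
There is no critical point above theta=6, and h' keeps the same sign, so the iterate runs off to +∞.

diverges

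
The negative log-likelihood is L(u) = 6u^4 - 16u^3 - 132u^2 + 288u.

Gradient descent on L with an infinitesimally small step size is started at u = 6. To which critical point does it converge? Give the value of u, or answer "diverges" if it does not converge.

4

L'(u) = 24(u - 4)(u - 1)(u + 3), so L'(6) = 2160.
Gradient descent moves in the -L' direction, i.e. u is decreasing.
The nearest critical point in that direction is u = 4, where L'' = 504 > 0 (a local minimum). The iterate converges there.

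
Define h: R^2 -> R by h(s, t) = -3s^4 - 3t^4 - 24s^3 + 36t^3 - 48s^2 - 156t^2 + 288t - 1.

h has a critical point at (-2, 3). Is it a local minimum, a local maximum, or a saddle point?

local minimum

The mixed partial ∂²h/∂s∂t is 0, so the Hessian at any point is diag(h_ss, h_tt) = diag(-12(3s^2 + 12s + 8), 12(-3t^2 + 18t - 26)).
At (-2, 3): H = diag(48, 12).
Both eigenvalues are positive, so H is positive definite: a local minimum.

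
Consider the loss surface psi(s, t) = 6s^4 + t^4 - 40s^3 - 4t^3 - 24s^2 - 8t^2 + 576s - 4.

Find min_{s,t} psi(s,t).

psi(s,t) separates as P(s) + Q(t) − 4, so its minimum is min P + min Q − 4.
P'(s) = 24(s - 4)(s - 3)(s + 2) vanishes at s ∈ {-2, 3, 4}; Q'(t) = 4t(t - 4)(t + 1) vanishes at t ∈ {-1, 0, 4}.
Local minima of P (where P''>0): P(-2)=-832, P(4)=896. Local minima of Q: Q(-1)=-3, Q(4)=-128.
So the global minimum of psi is P(-2) + Q(4) − 4 = -832 − 128 − 4 = -964, attained at (-2, 4).

-964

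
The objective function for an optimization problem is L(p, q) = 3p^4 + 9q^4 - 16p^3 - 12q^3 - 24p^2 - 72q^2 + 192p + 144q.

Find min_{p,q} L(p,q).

-640

L(p,q) separates as A(p) + B(q), so its minimum is min A + min B.
A'(p) = 12(p - 4)(p - 2)(p + 2) vanishes at p ∈ {-2, 2, 4}; B'(q) = 36(q - 2)(q - 1)(q + 2) vanishes at q ∈ {-2, 1, 2}.
Local minima of A (where A''>0): A(-2)=-304, A(4)=128. Local minima of B: B(-2)=-336, B(2)=48.
So the global minimum of L is A(-2) + B(-2) = -304 − 336 = -640, attained at (-2, -2).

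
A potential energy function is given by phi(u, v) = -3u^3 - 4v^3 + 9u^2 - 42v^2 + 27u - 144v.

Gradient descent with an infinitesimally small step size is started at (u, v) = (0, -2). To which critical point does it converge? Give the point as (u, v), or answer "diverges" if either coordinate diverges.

diverges

phi is separable, so gradient descent decouples: u follows -∂phi/∂u, v follows -∂phi/∂v.
∂phi/∂u = -9(u - 3)(u + 1); at u=0 this is 27, so u decreases.
∂phi/∂v = -12(v + 3)(v + 4); at v=-2 this is -24, so v increases.
The v-coordinate has no critical point in that direction and runs off to infinity.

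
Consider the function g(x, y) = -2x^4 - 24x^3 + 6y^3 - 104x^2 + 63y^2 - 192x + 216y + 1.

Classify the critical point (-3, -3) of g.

The mixed partial ∂²g/∂x∂y is 0, so the Hessian at any point is diag(g_xx, g_yy) = diag(-8(3x^2 + 18x + 26), 18(2y + 7)).
At (-3, -3): H = diag(8, 18).
Both eigenvalues are positive, so H is positive definite: a local minimum.

local minimum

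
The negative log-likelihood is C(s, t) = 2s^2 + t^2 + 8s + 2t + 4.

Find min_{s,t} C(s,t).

-5

C(s,t) separates as P(s) + Q(t) + 4, so its minimum is min P + min Q + 4.
P'(s) = 4s + 8 vanishes at s ∈ {-2}; Q'(t) = 2(t + 1) vanishes at t ∈ {-1}.
Local minima of P (where P''>0): P(-2)=-8. Local minima of Q: Q(-1)=-1.
So the global minimum of C is P(-2) + Q(-1) + 4 = -8 − 1 + 4 = -5, attained at (-2, -1).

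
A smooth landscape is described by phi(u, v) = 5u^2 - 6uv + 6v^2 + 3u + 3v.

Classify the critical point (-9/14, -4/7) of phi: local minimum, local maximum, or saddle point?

The Hessian of phi is constant: H = [[10, -6], [-6, 12]].
det(H) = 10·12 − (-6)² = 84.
det(H) > 0 and tr(H) = 22 > 0, so H is positive definite and the point is a local minimum.

local minimum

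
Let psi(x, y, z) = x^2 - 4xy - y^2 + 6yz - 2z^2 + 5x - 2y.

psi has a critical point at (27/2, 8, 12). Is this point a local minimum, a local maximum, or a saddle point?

saddle point

The Hessian is constant: H = [[2, -4, 0], [-4, -2, 6], [0, 6, -4]].
Leading principal minors: Δ₁ = 2, Δ₂ = -20, Δ₃ = 8.
The minors fit neither the all-positive nor the alternating-sign pattern, so H is indefinite: a saddle point.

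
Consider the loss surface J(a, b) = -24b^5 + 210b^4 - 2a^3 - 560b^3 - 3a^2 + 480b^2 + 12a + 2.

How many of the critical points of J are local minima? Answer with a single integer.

2

J separates as a function of a plus a function of b, so ∇J=0 decouples.
∂J/∂a = -6(a - 1)(a + 2) = 0 at a ∈ {-2, 1}; ∂J/∂b = -120b(b - 4)(b - 2)(b - 1) = 0 at b ∈ {0, 1, 2, 4}.
The Hessian is diagonal: diag(J_aa, J_bb). Second derivatives: J_aa(-2)=18, J_aa(1)=-18; J_bb(0)=960, J_bb(1)=-360, J_bb(2)=480, J_bb(4)=-2880.
Local minima occur where both diagonal entries positive: (-2, 0), (-2, 2). Count: 2.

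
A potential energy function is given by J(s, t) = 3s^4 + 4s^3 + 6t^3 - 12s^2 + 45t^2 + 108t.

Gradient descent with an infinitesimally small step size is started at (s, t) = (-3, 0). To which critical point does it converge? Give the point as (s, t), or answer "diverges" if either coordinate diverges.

J is separable, so gradient descent decouples: s follows -∂J/∂s, t follows -∂J/∂t.
∂J/∂s = 12s(s - 1)(s + 2); at s=-3 this is -144, so s increases.
∂J/∂t = 18(t + 2)(t + 3); at t=0 this is 108, so t decreases.
s converges to its nearest critical value -2 (a local min of the s-part); t converges to -2. The iterate converges to (-2, -2).

(-2, -2)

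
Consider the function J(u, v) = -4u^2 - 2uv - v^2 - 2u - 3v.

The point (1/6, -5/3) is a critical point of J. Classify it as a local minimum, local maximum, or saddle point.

local maximum

The Hessian of J is constant: H = [[-8, -2], [-2, -2]].
det(H) = (-8)·(-2) − (-2)² = 12.
det(H) > 0 and tr(H) = -10 < 0, so H is negative definite and the point is a local maximum.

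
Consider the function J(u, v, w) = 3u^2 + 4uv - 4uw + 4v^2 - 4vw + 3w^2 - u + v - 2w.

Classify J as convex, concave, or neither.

convex

J is quadratic, so its Hessian is the constant matrix H = [[6, 4, -4], [4, 8, -4], [-4, -4, 6]].
Leading principal minors: 6, 32, 96.
All positive ⇒ H ≻ 0 ⇒ convex.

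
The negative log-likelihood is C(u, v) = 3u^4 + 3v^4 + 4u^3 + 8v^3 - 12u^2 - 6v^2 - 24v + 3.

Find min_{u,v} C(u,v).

C(u,v) separates as P(u) + Q(v) + 3, so its minimum is min P + min Q + 3.
P'(u) = 12u(u - 1)(u + 2) vanishes at u ∈ {-2, 0, 1}; Q'(v) = 12(v - 1)(v + 1)(v + 2) vanishes at v ∈ {-2, -1, 1}.
Local minima of P (where P''>0): P(-2)=-32, P(1)=-5. Local minima of Q: Q(-2)=8, Q(1)=-19.
So the global minimum of C is P(-2) + Q(1) + 3 = -32 − 19 + 3 = -48, attained at (-2, 1).

-48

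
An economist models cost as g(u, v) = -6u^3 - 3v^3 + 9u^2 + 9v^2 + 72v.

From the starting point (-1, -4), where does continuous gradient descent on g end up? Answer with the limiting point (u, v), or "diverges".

g is separable, so gradient descent decouples: u follows -∂g/∂u, v follows -∂g/∂v.
∂g/∂u = -18u(u - 1); at u=-1 this is -36, so u increases.
∂g/∂v = -9(v - 4)(v + 2); at v=-4 this is -144, so v increases.
u converges to its nearest critical value 0 (a local min of the u-part); v converges to -2. The iterate converges to (0, -2).

(0, -2)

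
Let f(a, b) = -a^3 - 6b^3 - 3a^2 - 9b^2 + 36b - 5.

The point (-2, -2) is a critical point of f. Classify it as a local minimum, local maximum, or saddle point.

local minimum

The mixed partial ∂²f/∂a∂b is 0, so the Hessian at any point is diag(f_aa, f_bb) = diag(-6(a + 1), -18(2b + 1)).
At (-2, -2): H = diag(6, 54).
Both eigenvalues are positive, so H is positive definite: a local minimum.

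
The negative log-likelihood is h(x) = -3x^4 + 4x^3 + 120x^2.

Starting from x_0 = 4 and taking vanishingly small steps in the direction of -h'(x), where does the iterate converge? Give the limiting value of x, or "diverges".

0

h'(x) = -12x(x - 5)(x + 4), so h'(4) = 384.
Gradient descent moves in the -h' direction, i.e. x is decreasing.
The nearest critical point in that direction is x = 0, where h'' = 240 > 0 (a local minimum). The iterate converges there.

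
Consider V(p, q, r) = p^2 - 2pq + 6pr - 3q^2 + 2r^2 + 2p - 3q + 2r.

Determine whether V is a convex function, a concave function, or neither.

V is quadratic, so its Hessian is the constant matrix H = [[2, -2, 6], [-2, -6, 0], [6, 0, 4]].
Leading principal minors: 2, -16, 152.
Neither pattern holds ⇒ H is indefinite ⇒ neither convex nor concave.

neither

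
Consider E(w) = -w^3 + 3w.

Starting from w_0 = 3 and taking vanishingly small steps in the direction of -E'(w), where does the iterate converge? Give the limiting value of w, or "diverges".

E'(w) = -3(w - 1)(w + 1), so E'(3) = -24.
Gradient descent moves in the -E' direction, i.e. w is increasing.
There is no critical point above w=3, and E' keeps the same sign, so the iterate runs off to +∞.

diverges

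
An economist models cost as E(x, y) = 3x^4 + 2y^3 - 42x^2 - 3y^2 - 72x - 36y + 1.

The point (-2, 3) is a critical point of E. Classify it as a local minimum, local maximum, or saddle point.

local minimum

The mixed partial ∂²E/∂x∂y is 0, so the Hessian at any point is diag(E_xx, E_yy) = diag(12(3x^2 - 7), 6(2y - 1)).
At (-2, 3): H = diag(60, 30).
Both eigenvalues are positive, so H is positive definite: a local minimum.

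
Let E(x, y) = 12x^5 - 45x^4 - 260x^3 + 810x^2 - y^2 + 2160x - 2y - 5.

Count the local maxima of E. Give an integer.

2

E separates as a function of x plus a function of y, so ∇E=0 decouples.
∂E/∂x = 60(x - 4)(x - 3)(x + 1)(x + 3) = 0 at x ∈ {-3, -1, 3, 4}; ∂E/∂y = -2(y + 1) = 0 at y ∈ {-1}.
The Hessian is diagonal: diag(E_xx, E_yy). Second derivatives: E_xx(-3)=-5040, E_xx(-1)=2400, E_xx(3)=-1440, E_xx(4)=2100; E_yy(-1)=-2.
Local maxima occur where both diagonal entries negative: (-3, -1), (3, -1). Count: 2.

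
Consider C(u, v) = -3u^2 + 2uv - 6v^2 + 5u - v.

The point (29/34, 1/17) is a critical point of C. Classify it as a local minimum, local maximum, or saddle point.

The Hessian of C is constant: H = [[-6, 2], [2, -12]].
det(H) = (-6)·(-12) − 2² = 68.
det(H) > 0 and tr(H) = -18 < 0, so H is negative definite and the point is a local maximum.

local maximum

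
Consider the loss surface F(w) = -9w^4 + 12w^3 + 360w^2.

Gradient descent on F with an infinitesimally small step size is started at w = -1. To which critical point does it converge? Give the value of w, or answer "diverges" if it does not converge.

0

F'(w) = -36w(w - 5)(w + 4), so F'(-1) = -648.
Gradient descent moves in the -F' direction, i.e. w is increasing.
The nearest critical point in that direction is w = 0, where F'' = 720 > 0 (a local minimum). The iterate converges there.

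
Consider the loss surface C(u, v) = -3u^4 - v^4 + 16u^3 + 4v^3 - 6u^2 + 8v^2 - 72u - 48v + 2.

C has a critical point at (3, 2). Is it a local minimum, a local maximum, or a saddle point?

saddle point

The mixed partial ∂²C/∂u∂v is 0, so the Hessian at any point is diag(C_uu, C_vv) = diag(12(-3u^2 + 8u - 1), 4(-3v^2 + 6v + 4)).
At (3, 2): H = diag(-48, 16).
The eigenvalues have opposite signs, so H is indefinite: a saddle point.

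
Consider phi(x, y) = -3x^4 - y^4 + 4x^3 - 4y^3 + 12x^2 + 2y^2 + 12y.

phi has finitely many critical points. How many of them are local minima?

phi separates as a function of x plus a function of y, so ∇phi=0 decouples.
∂phi/∂x = -12x(x - 2)(x + 1) = 0 at x ∈ {-1, 0, 2}; ∂phi/∂y = -4(y - 1)(y + 1)(y + 3) = 0 at y ∈ {-3, -1, 1}.
The Hessian is diagonal: diag(phi_xx, phi_yy). Second derivatives: phi_xx(-1)=-36, phi_xx(0)=24, phi_xx(2)=-72; phi_yy(-3)=-32, phi_yy(-1)=16, phi_yy(1)=-32.
Local minima occur where both diagonal entries positive: (0, -1). Count: 1.

1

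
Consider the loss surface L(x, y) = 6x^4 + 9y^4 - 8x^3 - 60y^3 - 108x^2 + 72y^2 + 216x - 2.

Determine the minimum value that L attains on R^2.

-1304

L(x,y) separates as P(x) + Q(y) − 2, so its minimum is min P + min Q − 2.
P'(x) = 24(x - 3)(x - 1)(x + 3) vanishes at x ∈ {-3, 1, 3}; Q'(y) = 36y(y - 4)(y - 1) vanishes at y ∈ {0, 1, 4}.
Local minima of P (where P''>0): P(-3)=-918, P(3)=-54. Local minima of Q: Q(0)=0, Q(4)=-384.
So the global minimum of L is P(-3) + Q(4) − 2 = -918 − 384 − 2 = -1304, attained at (-3, 4).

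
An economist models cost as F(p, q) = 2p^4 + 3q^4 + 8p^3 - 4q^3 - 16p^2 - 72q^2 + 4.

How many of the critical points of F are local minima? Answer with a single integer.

4

F separates as a function of p plus a function of q, so ∇F=0 decouples.
∂F/∂p = 8p(p - 1)(p + 4) = 0 at p ∈ {-4, 0, 1}; ∂F/∂q = 12q(q - 4)(q + 3) = 0 at q ∈ {-3, 0, 4}.
The Hessian is diagonal: diag(F_pp, F_qq). Second derivatives: F_pp(-4)=160, F_pp(0)=-32, F_pp(1)=40; F_qq(-3)=252, F_qq(0)=-144, F_qq(4)=336.
Local minima occur where both diagonal entries positive: (-4, -3), (-4, 4), (1, -3), (1, 4). Count: 4.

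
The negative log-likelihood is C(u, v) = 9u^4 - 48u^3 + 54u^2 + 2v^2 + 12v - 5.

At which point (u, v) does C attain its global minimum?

C(u,v) separates as P(u) + Q(v) − 5, so its minimum is min P + min Q − 5.
P'(u) = 36u(u - 3)(u - 1) vanishes at u ∈ {0, 1, 3}; Q'(v) = 4v + 12 vanishes at v ∈ {-3}.
Local minima of P (where P''>0): P(0)=0, P(3)=-81. Local minima of Q: Q(-3)=-18.
So the global minimum of C is P(3) + Q(-3) − 5 = -81 − 18 − 5 = -104, attained at (3, -3).

(3, -3)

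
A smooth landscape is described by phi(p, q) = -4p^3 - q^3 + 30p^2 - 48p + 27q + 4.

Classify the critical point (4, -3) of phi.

The mixed partial ∂²phi/∂p∂q is 0, so the Hessian at any point is diag(phi_pp, phi_qq) = diag(12(-2p + 5), -6q).
At (4, -3): H = diag(-36, 18).
The eigenvalues have opposite signs, so H is indefinite: a saddle point.

saddle point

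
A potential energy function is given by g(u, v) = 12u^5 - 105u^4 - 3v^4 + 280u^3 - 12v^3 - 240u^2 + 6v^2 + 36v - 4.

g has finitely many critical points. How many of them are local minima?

2

g separates as a function of u plus a function of v, so ∇g=0 decouples.
∂g/∂u = 60u(u - 4)(u - 2)(u - 1) = 0 at u ∈ {0, 1, 2, 4}; ∂g/∂v = -12(v - 1)(v + 1)(v + 3) = 0 at v ∈ {-3, -1, 1}.
The Hessian is diagonal: diag(g_uu, g_vv). Second derivatives: g_uu(0)=-480, g_uu(1)=180, g_uu(2)=-240, g_uu(4)=1440; g_vv(-3)=-96, g_vv(-1)=48, g_vv(1)=-96.
Local minima occur where both diagonal entries positive: (1, -1), (4, -1). Count: 2.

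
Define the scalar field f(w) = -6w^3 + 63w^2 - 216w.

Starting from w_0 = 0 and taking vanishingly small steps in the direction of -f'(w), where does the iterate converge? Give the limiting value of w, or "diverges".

3

f'(w) = -18(w - 4)(w - 3), so f'(0) = -216.
Gradient descent moves in the -f' direction, i.e. w is increasing.
The nearest critical point in that direction is w = 3, where f'' = 18 > 0 (a local minimum). The iterate converges there.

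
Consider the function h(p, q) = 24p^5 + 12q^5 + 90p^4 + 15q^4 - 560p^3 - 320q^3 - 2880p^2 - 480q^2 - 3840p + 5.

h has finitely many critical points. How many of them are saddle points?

8

h separates as a function of p plus a function of q, so ∇h=0 decouples.
∂h/∂p = 120(p - 4)(p + 1)(p + 2)(p + 4) = 0 at p ∈ {-4, -2, -1, 4}; ∂h/∂q = 60q(q - 4)(q + 1)(q + 4) = 0 at q ∈ {-4, -1, 0, 4}.
The Hessian is diagonal: diag(h_pp, h_qq). Second derivatives: h_pp(-4)=-5760, h_pp(-2)=1440, h_pp(-1)=-1800, h_pp(4)=28800; h_qq(-4)=-5760, h_qq(-1)=900, h_qq(0)=-960, h_qq(4)=9600.
Saddle points occur where the two diagonal entries have opposite signs: (-4, -1), (-4, 4), (-2, -4), (-2, 0), (-1, -1), (-1, 4), (4, -4), (4, 0). Count: 8.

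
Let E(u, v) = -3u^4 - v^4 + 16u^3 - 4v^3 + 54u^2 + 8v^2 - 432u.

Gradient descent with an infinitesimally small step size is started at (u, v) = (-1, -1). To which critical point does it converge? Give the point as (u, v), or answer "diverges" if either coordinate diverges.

E is separable, so gradient descent decouples: u follows -∂E/∂u, v follows -∂E/∂v.
∂E/∂u = -12(u - 4)(u - 3)(u + 3); at u=-1 this is -480, so u increases.
∂E/∂v = -4v(v - 1)(v + 4); at v=-1 this is -24, so v increases.
u converges to its nearest critical value 3 (a local min of the u-part); v converges to 0. The iterate converges to (3, 0).

(3, 0)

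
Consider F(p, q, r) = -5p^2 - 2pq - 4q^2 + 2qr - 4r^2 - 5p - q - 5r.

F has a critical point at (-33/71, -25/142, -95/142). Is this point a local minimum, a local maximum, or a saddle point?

local maximum

The Hessian is constant: H = [[-10, -2, 0], [-2, -8, 2], [0, 2, -8]].
Leading principal minors: Δ₁ = -10, Δ₂ = 76, Δ₃ = -568.
The minors alternate sign starting negative (−, +, −), so H is negative definite: a local maximum.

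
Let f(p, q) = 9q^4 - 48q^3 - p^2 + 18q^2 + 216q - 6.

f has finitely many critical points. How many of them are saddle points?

2

f separates as a function of p plus a function of q, so ∇f=0 decouples.
∂f/∂p = -2p = 0 at p ∈ {0}; ∂f/∂q = 36(q - 3)(q - 2)(q + 1) = 0 at q ∈ {-1, 2, 3}.
The Hessian is diagonal: diag(f_pp, f_qq). Second derivatives: f_pp(0)=-2; f_qq(-1)=432, f_qq(2)=-108, f_qq(3)=144.
Saddle points occur where the two diagonal entries have opposite signs: (0, -1), (0, 3). Count: 2.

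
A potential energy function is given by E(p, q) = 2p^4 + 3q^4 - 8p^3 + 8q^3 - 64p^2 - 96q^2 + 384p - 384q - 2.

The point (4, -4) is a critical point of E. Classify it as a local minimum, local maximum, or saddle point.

The mixed partial ∂²E/∂p∂q is 0, so the Hessian at any point is diag(E_pp, E_qq) = diag(8(3p^2 - 6p - 16), 12(3q^2 + 4q - 16)).
At (4, -4): H = diag(64, 192).
Both eigenvalues are positive, so H is positive definite: a local minimum.

local minimum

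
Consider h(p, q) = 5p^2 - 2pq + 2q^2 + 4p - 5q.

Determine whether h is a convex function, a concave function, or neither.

convex

h is quadratic, so its Hessian is the constant matrix H = [[10, -2], [-2, 4]].
det(H) = 36, tr(H) = 14.
det(H) > 0 and tr(H) > 0, so H is positive definite everywhere: convex.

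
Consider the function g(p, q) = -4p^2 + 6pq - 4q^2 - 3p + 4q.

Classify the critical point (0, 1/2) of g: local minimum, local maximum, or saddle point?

The Hessian of g is constant: H = [[-8, 6], [6, -8]].
det(H) = (-8)·(-8) − 6² = 28.
det(H) > 0 and tr(H) = -16 < 0, so H is negative definite and the point is a local maximum.

local maximum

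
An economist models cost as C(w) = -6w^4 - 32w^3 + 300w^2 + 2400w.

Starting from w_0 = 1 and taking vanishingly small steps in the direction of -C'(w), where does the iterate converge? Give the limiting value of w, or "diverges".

C'(w) = -24(w - 5)(w + 4)(w + 5), so C'(1) = 2880.
Gradient descent moves in the -C' direction, i.e. w is decreasing.
The nearest critical point in that direction is w = -4, where C'' = 216 > 0 (a local minimum). The iterate converges there.

-4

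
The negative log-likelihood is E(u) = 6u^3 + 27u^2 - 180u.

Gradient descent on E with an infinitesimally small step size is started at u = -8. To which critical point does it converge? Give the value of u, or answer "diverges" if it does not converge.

E'(u) = 18(u - 2)(u + 5), so E'(-8) = 540.
Gradient descent moves in the -E' direction, i.e. u is decreasing.
There is no critical point below u=-8, and E' keeps the same sign, so the iterate runs off to −∞.

diverges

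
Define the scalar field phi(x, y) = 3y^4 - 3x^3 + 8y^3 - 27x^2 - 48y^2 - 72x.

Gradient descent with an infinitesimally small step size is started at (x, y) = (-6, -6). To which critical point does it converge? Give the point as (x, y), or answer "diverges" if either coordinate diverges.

phi is separable, so gradient descent decouples: x follows -∂phi/∂x, y follows -∂phi/∂y.
∂phi/∂x = -9(x + 2)(x + 4); at x=-6 this is -72, so x increases.
∂phi/∂y = 12y(y - 2)(y + 4); at y=-6 this is -1152, so y increases.
x converges to its nearest critical value -4 (a local min of the x-part); y converges to -4. The iterate converges to (-4, -4).

(-4, -4)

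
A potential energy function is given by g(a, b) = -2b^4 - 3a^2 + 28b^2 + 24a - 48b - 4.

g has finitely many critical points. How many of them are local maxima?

2

g separates as a function of a plus a function of b, so ∇g=0 decouples.
∂g/∂a = -6(a - 4) = 0 at a ∈ {4}; ∂g/∂b = -8(b - 2)(b - 1)(b + 3) = 0 at b ∈ {-3, 1, 2}.
The Hessian is diagonal: diag(g_aa, g_bb). Second derivatives: g_aa(4)=-6; g_bb(-3)=-160, g_bb(1)=32, g_bb(2)=-40.
Local maxima occur where both diagonal entries negative: (4, -3), (4, 2). Count: 2.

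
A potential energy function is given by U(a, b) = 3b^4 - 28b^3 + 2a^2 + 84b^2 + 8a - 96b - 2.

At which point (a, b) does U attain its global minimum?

U(a,b) separates as P(a) + Q(b) − 2, so its minimum is min P + min Q − 2.
P'(a) = 4a + 8 vanishes at a ∈ {-2}; Q'(b) = 12(b - 4)(b - 2)(b - 1) vanishes at b ∈ {1, 2, 4}.
Local minima of P (where P''>0): P(-2)=-8. Local minima of Q: Q(1)=-37, Q(4)=-64.
So the global minimum of U is P(-2) + Q(4) − 2 = -8 − 64 − 2 = -74, attained at (-2, 4).

(-2, 4)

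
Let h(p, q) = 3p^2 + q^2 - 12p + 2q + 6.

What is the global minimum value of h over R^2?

-7

h(p,q) separates as A(p) + B(q) + 6, so its minimum is min A + min B + 6.
A'(p) = 6p - 12 vanishes at p ∈ {2}; B'(q) = 2q + 2 vanishes at q ∈ {-1}.
Local minima of A (where A''>0): A(2)=-12. Local minima of B: B(-1)=-1.
So the global minimum of h is A(2) + B(-1) + 6 = -12 − 1 + 6 = -7, attained at (2, -1).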